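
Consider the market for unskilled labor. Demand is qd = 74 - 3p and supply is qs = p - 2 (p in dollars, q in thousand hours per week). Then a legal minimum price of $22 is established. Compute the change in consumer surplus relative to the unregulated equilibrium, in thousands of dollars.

-37.5

Without the control the market clears where 74 - 3p = p - 2, i.e. p* = 19 and q* = 17.
Since 22 > 19, the floor is binding.
At p = 22: qd = 74 - 3·22 = 8 and qs = 22 - 2 = 20.
Consumer surplus without the control is ½ · (74/3 - 19) · 17 = 289/6.
With the floor, consumers buy 8 units at 22, so CS = ½ · (74/3 - 22) · 8 = 32/3.
Change in consumer surplus = 32/3 - 289/6 = -37.5.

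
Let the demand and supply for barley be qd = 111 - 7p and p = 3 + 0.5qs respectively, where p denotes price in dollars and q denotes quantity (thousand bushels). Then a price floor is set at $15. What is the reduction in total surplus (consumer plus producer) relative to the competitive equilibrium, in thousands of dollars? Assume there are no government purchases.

Rearranging supply gives qs = 2p - 6. Equilibrium: 111 - 7p = 2p - 6, so 117 = 9p and p* = 13, q* = 20.
Because the floor (15) lies above the market-clearing price, it is binding.
At p = 15: qd = 111 - 7·15 = 6 and qs = 2·15 - 6 = 24.
Quantity traded falls to 6. At q = 6 the demand price is (111 - 6)/7 = 15 and the supply price is (6 + 6)/2 = 6.
Deadweight loss = ½ · (15 - 6) · (20 - 6) = ½ · 9 · 14 = 63.

63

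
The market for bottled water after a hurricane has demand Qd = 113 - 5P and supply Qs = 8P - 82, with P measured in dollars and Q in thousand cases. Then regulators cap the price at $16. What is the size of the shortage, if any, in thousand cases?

Without the control the market clears where 113 - 5P = 8P - 82, i.e. P* = 15 and Q* = 38.
Since 16 is above P* = 15, the ceiling does not bind and the free-market outcome prevails.
Since the control does not bind, there is no shortage.

0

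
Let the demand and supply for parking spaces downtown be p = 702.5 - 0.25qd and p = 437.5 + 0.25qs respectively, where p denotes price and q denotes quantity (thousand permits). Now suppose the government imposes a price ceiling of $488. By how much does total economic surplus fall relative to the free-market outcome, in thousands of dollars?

Rearranging demand gives qd = 2810 - 4p; rearranging supply gives qs = 4p - 1750. Setting quantity demanded equal to quantity supplied, 2810 - 4p = 4p - 1750, gives p* = 570 and q* = 530.
The ceiling of 488 is below the equilibrium price 570, so it binds.
At p = 488: qd = 2810 - 4·488 = 858 and qs = 4·488 - 1750 = 202.
Quantity traded falls to 202. At q = 202 the demand price is (2810 - 202)/4 = 652 and the supply price is (1750 + 202)/4 = 488.
Deadweight loss = ½ · (652 - 488) · (530 - 202) = ½ · 164 · 328 = 26896.

26896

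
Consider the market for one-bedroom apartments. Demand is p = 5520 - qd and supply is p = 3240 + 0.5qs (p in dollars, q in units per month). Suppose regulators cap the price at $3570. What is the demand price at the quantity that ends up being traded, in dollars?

Rearranging demand gives qd = 5520 - p; rearranging supply gives qs = 2p - 6480. Setting quantity demanded equal to quantity supplied, 5520 - p = 2p - 6480, gives p* = 4000 and q* = 1520.
Because the ceiling (3570) lies below the market-clearing price, it is binding.
At p = 3570: qd = 5520 - 3570 = 1950 and qs = 2·3570 - 6480 = 660.
Only 660 units reach the market. On the demand curve, the marginal buyer's willingness to pay at q = 660 is (5520 - 660) = 4860.

4860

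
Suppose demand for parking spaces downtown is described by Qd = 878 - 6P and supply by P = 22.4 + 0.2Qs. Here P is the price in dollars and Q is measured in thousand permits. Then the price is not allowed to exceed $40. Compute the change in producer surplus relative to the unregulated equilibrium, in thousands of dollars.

-10650

Rearranging supply gives Qs = 5P - 112. Setting quantity demanded equal to quantity supplied, 878 - 6P = 5P - 112, gives P* = 90 and Q* = 338.
Because the ceiling (40) lies below the market-clearing price, it is binding.
At P = 40: Qd = 878 - 6·40 = 638 and Qs = 5·40 - 112 = 88.
Producer surplus without the control is ½ · (90 - 22.4) · 338 = 11424.4.
With the ceiling, producers sell 88 units at 40, so PS = ½ · (40 - 22.4) · 88 = 774.4.
Change in producer surplus = 774.4 - 11424.4 = -10650.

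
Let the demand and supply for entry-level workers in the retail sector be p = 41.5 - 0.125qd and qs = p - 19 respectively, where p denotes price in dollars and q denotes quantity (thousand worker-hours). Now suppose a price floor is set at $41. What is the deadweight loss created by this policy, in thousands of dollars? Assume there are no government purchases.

144

Rearranging demand gives qd = 332 - 8p. Equilibrium: 332 - 8p = p - 19, so 351 = 9p and p* = 39, q* = 20.
Since 41 > 39, the floor is binding.
At p = 41: qd = 332 - 8·41 = 4 and qs = 41 - 19 = 22.
Quantity traded falls to 4. At q = 4 the demand price is (332 - 4)/8 = 41 and the supply price is 19 + 4 = 23.
Deadweight loss = ½ · (41 - 23) · (20 - 4) = ½ · 18 · 16 = 144.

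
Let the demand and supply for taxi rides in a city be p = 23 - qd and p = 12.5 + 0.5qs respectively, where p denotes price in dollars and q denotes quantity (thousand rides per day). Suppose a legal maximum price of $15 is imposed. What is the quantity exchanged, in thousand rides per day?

Rearranging demand gives qd = 23 - p; rearranging supply gives qs = 2p - 25. In a free market, 23 - p = 2p - 25 gives the equilibrium p* = 16, q* = 7.
The ceiling of 15 is below the equilibrium price 16, so it binds.
At p = 15: qd = 23 - 15 = 8 and qs = 2·15 - 25 = 5.
The quantity actually transacted is the short side, supply: 5.

5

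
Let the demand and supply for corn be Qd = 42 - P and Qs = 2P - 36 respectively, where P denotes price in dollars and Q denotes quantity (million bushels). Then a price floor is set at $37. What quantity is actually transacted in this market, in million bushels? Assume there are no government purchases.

Setting quantity demanded equal to quantity supplied, 42 - P = 2P - 36, gives P* = 26 and Q* = 16.
Because the floor (37) lies above the market-clearing price, it is binding.
At P = 37: Qd = 42 - 37 = 5 and Qs = 2·37 - 36 = 38.
The quantity actually transacted is the short side, demand: 5.

5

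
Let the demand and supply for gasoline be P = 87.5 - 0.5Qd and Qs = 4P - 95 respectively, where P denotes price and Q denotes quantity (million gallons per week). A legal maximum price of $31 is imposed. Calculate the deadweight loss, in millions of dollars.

1176

Rearranging demand gives Qd = 175 - 2P. In a free market, 175 - 2P = 4P - 95 gives the equilibrium P* = 45, Q* = 85.
Since 31 < 45, the ceiling is binding.
At P = 31: Qd = 175 - 2·31 = 113 and Qs = 4·31 - 95 = 29.
Quantity traded falls to 29. At Q = 29 the demand price is (175 - 29)/2 = 73 and the supply price is (95 + 29)/4 = 31.
Deadweight loss = ½ · (73 - 31) · (85 - 29) = ½ · 42 · 56 = 1176.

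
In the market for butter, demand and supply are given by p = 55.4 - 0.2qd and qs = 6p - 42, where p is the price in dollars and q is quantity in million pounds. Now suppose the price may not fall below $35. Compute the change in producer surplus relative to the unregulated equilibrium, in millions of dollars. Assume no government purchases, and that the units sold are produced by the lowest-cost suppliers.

537

Rearranging demand gives qd = 277 - 5p. Setting quantity demanded equal to quantity supplied, 277 - 5p = 6p - 42, gives p* = 29 and q* = 132.
Since 35 > 29, the floor is binding.
At p = 35: qd = 277 - 5·35 = 102 and qs = 6·35 - 42 = 168.
Producer surplus without the control is ½ · (29 - 7) · 132 = 1452.
With the floor, 102 units are sold at 35. The supply price at q = 102 is 24, so PS = ½ · [(35 - 7) + (35 - 24)] · 102 = 1989.
Change in producer surplus = 1989 - 1452 = 537.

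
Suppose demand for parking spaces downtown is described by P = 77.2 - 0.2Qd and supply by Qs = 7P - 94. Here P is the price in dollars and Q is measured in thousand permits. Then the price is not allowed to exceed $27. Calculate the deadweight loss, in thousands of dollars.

Rearranging demand gives Qd = 386 - 5P. Equilibrium: 386 - 5P = 7P - 94, so 480 = 12P and P* = 40, Q* = 186.
Because the ceiling (27) lies below the market-clearing price, it is binding.
At P = 27: Qd = 386 - 5·27 = 251 and Qs = 7·27 - 94 = 95.
Quantity traded falls to 95. At Q = 95 the demand price is (386 - 95)/5 = 58.2 and the supply price is (94 + 95)/7 = 27.
Deadweight loss = ½ · (58.2 - 27) · (186 - 95) = ½ · 31.2 · 91 = 1419.6.

1419.6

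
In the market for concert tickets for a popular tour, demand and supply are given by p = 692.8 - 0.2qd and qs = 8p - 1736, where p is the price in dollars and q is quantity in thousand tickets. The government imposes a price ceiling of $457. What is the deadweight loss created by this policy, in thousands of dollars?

0

Rearranging demand gives qd = 3464 - 5p. In a free market, 3464 - 5p = 8p - 1736 gives the equilibrium p* = 400, q* = 1464.
The ceiling of 457 is above the equilibrium price 400, so it is not binding; the market clears at p* = 400, q* = 1464.
Since the control does not bind, no trades are prevented and deadweight loss is zero.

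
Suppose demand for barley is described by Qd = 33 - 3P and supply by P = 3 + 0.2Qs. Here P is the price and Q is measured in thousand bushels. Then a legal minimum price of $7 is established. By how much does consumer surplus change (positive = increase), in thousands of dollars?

Rearranging supply gives Qs = 5P - 15. Without the control the market clears where 33 - 3P = 5P - 15, i.e. P* = 6 and Q* = 15.
Because the floor (7) lies above the market-clearing price, it is binding.
At P = 7: Qd = 33 - 3·7 = 12 and Qs = 5·7 - 15 = 20.
Consumer surplus without the control is ½ · (11 - 6) · 15 = 37.5.
With the floor, consumers buy 12 units at 7, so CS = ½ · (11 - 7) · 12 = 24.
Change in consumer surplus = 24 - 37.5 = -13.5.

-13.5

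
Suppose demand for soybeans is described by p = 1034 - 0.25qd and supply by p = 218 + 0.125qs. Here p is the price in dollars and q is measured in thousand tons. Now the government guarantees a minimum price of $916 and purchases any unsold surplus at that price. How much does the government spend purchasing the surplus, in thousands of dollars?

4682592

Rearranging demand gives qd = 4136 - 4p; rearranging supply gives qs = 8p - 1744. Without the control the market clears where 4136 - 4p = 8p - 1744, i.e. p* = 490 and q* = 2176.
Since 916 > 490, the floor is binding.
At p = 916: qd = 4136 - 4·916 = 472 and qs = 8·916 - 1744 = 5584.
Surplus = qs - qd = 5112.
Government expenditure = surplus × support price = 5112 × 916 = 4682592.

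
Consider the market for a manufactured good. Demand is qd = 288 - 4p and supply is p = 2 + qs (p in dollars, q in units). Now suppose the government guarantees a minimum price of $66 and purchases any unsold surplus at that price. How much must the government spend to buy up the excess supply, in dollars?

2640

Rearranging supply gives qs = p - 2. In a free market, 288 - 4p = p - 2 gives the equilibrium p* = 58, q* = 56.
Because the floor (66) lies above the market-clearing price, it is binding.
At p = 66: qd = 288 - 4·66 = 24 and qs = 66 - 2 = 64.
Surplus = qs - qd = 40.
Government expenditure = surplus × support price = 40 × 66 = 2640.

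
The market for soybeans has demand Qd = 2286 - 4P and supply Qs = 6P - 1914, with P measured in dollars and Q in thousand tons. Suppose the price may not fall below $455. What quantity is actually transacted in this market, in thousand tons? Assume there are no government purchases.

466

In a free market, 2286 - 4P = 6P - 1914 gives the equilibrium P* = 420, Q* = 606.
The floor of 455 is above the equilibrium price 420, so it binds.
At P = 455: Qd = 2286 - 4·455 = 466 and Qs = 6·455 - 1914 = 816.
The quantity actually transacted is the short side, demand: 466.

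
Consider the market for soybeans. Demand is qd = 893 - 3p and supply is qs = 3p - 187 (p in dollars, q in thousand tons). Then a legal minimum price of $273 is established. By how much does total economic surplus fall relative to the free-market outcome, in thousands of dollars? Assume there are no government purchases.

In a free market, 893 - 3p = 3p - 187 gives the equilibrium p* = 180, q* = 353.
Since 273 > 180, the floor is binding.
At p = 273: qd = 893 - 3·273 = 74 and qs = 3·273 - 187 = 632.
Quantity traded falls to 74. At q = 74 the demand price is (893 - 74)/3 = 273 and the supply price is (187 + 74)/3 = 87.
Deadweight loss = ½ · (273 - 87) · (353 - 74) = ½ · 186 · 279 = 25947.

25947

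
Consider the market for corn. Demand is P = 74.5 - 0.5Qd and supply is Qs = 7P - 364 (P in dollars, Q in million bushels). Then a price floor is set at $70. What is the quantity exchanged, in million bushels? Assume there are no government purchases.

9

Rearranging demand gives Qd = 149 - 2P. In a free market, 149 - 2P = 7P - 364 gives the equilibrium P* = 57, Q* = 35.
Since 70 > 57, the floor is binding.
At P = 70: Qd = 149 - 2·70 = 9 and Qs = 7·70 - 364 = 126.
The quantity actually transacted is the short side, demand: 9.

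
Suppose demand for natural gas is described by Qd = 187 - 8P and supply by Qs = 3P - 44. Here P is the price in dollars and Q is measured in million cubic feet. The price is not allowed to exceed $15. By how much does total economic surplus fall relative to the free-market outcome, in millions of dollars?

74.25

In a free market, 187 - 8P = 3P - 44 gives the equilibrium P* = 21, Q* = 19.
Since 15 < 21, the ceiling is binding.
At P = 15: Qd = 187 - 8·15 = 67 and Qs = 3·15 - 44 = 1.
Quantity traded falls to 1. At Q = 1 the demand price is (187 - 1)/8 = 23.25 and the supply price is (44 + 1)/3 = 15.
Deadweight loss = ½ · (23.25 - 15) · (19 - 1) = ½ · 8.25 · 18 = 74.25.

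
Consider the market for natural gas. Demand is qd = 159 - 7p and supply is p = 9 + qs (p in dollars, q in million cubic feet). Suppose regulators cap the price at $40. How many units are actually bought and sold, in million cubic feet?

Rearranging supply gives qs = p - 9. Without the control the market clears where 159 - 7p = p - 9, i.e. p* = 21 and q* = 12.
Since 40 is above p* = 21, the ceiling does not bind and the free-market outcome prevails.

12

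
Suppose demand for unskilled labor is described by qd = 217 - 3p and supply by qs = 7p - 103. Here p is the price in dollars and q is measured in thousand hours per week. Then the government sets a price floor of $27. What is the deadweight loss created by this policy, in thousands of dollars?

0

In a free market, 217 - 3p = 7p - 103 gives the equilibrium p* = 32, q* = 121.
The floor of 27 is below the equilibrium price 32, so it is not binding; the market clears at p* = 32, q* = 121.
Since the control does not bind, no trades are prevented and deadweight loss is zero.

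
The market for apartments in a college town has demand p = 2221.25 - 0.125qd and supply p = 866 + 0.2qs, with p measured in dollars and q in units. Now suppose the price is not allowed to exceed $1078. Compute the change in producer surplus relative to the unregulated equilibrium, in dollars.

Rearranging demand gives qd = 17770 - 8p; rearranging supply gives qs = 5p - 4330. Equilibrium: 17770 - 8p = 5p - 4330, so 22100 = 13p and p* = 1700, q* = 4170.
Since 1078 < 1700, the ceiling is binding.
At p = 1078: qd = 17770 - 8·1078 = 9146 and qs = 5·1078 - 4330 = 1060.
Producer surplus without the control is ½ · (1700 - 866) · 4170 = 1738890.
With the ceiling, producers sell 1060 units at 1078, so PS = ½ · (1078 - 866) · 1060 = 112360.
Change in producer surplus = 112360 - 1738890 = -1626530.

-1626530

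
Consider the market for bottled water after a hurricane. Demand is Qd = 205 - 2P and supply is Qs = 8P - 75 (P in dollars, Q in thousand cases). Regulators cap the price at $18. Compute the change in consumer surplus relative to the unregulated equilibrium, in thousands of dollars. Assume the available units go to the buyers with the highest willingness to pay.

In a free market, 205 - 2P = 8P - 75 gives the equilibrium P* = 28, Q* = 149.
Because the ceiling (18) lies below the market-clearing price, it is binding.
At P = 18: Qd = 205 - 2·18 = 169 and Qs = 8·18 - 75 = 69.
Consumer surplus without the control is ½ · (102.5 - 28) · 149 = 5550.25.
With the ceiling, 69 units are sold at 18 (assume they go to the highest-value buyers). The demand price at Q = 69 is 68, so CS = ½ · [(102.5 - 18) + (68 - 18)] · 69 = 4640.25.
Change in consumer surplus = 4640.25 - 5550.25 = -910.

-910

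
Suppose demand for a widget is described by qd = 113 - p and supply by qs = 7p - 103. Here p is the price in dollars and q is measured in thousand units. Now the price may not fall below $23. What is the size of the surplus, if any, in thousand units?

0

Setting quantity demanded equal to quantity supplied, 113 - p = 7p - 103, gives p* = 27 and q* = 86.
The floor of 23 is below the equilibrium price 27, so it is not binding; the market clears at p* = 27, q* = 86.
Since the control does not bind, there is no surplus.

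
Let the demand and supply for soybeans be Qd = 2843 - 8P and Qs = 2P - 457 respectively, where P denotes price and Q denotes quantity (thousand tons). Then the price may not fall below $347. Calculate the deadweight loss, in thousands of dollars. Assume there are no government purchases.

5780

Setting quantity demanded equal to quantity supplied, 2843 - 8P = 2P - 457, gives P* = 330 and Q* = 203.
Since 347 > 330, the floor is binding.
At P = 347: Qd = 2843 - 8·347 = 67 and Qs = 2·347 - 457 = 237.
Quantity traded falls to 67. At Q = 67 the demand price is (2843 - 67)/8 = 347 and the supply price is (457 + 67)/2 = 262.
Deadweight loss = ½ · (347 - 262) · (203 - 67) = ½ · 85 · 136 = 5780.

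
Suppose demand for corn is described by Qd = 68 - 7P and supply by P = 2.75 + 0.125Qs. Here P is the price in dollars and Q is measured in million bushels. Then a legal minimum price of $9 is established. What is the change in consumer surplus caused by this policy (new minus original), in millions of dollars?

Rearranging supply gives Qs = 8P - 22. Equilibrium: 68 - 7P = 8P - 22, so 90 = 15P and P* = 6, Q* = 26.
The floor of 9 is above the equilibrium price 6, so it binds.
At P = 9: Qd = 68 - 7·9 = 5 and Qs = 8·9 - 22 = 50.
Consumer surplus without the control is ½ · (68/7 - 6) · 26 = 338/7.
With the floor, consumers buy 5 units at 9, so CS = ½ · (68/7 - 9) · 5 = 25/14.
Change in consumer surplus = 25/14 - 338/7 = -46.5.

-46.5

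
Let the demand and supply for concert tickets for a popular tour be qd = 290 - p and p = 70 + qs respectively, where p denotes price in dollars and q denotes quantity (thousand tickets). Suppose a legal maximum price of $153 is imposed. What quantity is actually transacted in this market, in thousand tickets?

83

Rearranging supply gives qs = p - 70. Setting quantity demanded equal to quantity supplied, 290 - p = p - 70, gives p* = 180 and q* = 110.
Since 153 < 180, the ceiling is binding.
At p = 153: qd = 290 - 153 = 137 and qs = 153 - 70 = 83.
The quantity actually transacted is the short side, supply: 83.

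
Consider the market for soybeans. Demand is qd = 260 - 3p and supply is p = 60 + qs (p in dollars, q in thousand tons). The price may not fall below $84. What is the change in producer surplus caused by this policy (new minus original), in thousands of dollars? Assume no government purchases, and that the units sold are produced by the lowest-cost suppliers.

Rearranging supply gives qs = p - 60. Setting quantity demanded equal to quantity supplied, 260 - 3p = p - 60, gives p* = 80 and q* = 20.
Since 84 > 80, the floor is binding.
At p = 84: qd = 260 - 3·84 = 8 and qs = 84 - 60 = 24.
Producer surplus without the control is ½ · (80 - 60) · 20 = 200.
With the floor, 8 units are sold at 84. The supply price at q = 8 is 68, so PS = ½ · [(84 - 60) + (84 - 68)] · 8 = 160.
Change in producer surplus = 160 - 200 = -40.

-40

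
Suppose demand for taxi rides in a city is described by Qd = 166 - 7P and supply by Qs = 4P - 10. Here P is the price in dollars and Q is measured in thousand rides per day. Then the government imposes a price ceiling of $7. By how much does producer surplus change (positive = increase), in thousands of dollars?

Setting quantity demanded equal to quantity supplied, 166 - 7P = 4P - 10, gives P* = 16 and Q* = 54.
Since 7 < 16, the ceiling is binding.
At P = 7: Qd = 166 - 7·7 = 117 and Qs = 4·7 - 10 = 18.
Producer surplus without the control is ½ · (16 - 2.5) · 54 = 364.5.
With the ceiling, producers sell 18 units at 7, so PS = ½ · (7 - 2.5) · 18 = 40.5.
Change in producer surplus = 40.5 - 364.5 = -324.

-324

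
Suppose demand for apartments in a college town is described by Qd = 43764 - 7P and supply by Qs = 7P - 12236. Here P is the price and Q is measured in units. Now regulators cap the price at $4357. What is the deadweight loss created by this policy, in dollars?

0

Without the control the market clears where 43764 - 7P = 7P - 12236, i.e. P* = 4000 and Q* = 15764.
Since 4357 is above P* = 4000, the ceiling does not bind and the free-market outcome prevails.
Since the control does not bind, no trades are prevented and deadweight loss is zero.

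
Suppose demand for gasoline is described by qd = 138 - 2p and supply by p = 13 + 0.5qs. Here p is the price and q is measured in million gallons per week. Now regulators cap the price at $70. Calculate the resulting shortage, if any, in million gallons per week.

Rearranging supply gives qs = 2p - 26. In a free market, 138 - 2p = 2p - 26 gives the equilibrium p* = 41, q* = 56.
Since 70 is above p* = 41, the ceiling does not bind and the free-market outcome prevails.
Since the control does not bind, there is no shortage.

0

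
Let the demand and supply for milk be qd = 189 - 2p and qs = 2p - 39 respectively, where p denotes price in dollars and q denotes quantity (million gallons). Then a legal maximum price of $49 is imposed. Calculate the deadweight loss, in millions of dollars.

128

Setting quantity demanded equal to quantity supplied, 189 - 2p = 2p - 39, gives p* = 57 and q* = 75.
Because the ceiling (49) lies below the market-clearing price, it is binding.
At p = 49: qd = 189 - 2·49 = 91 and qs = 2·49 - 39 = 59.
Quantity traded falls to 59. At q = 59 the demand price is (189 - 59)/2 = 65 and the supply price is (39 + 59)/2 = 49.
Deadweight loss = ½ · (65 - 49) · (75 - 59) = ½ · 16 · 16 = 128.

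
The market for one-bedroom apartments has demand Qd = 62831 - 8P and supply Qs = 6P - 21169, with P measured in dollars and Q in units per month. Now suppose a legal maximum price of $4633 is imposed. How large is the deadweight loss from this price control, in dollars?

Equilibrium: 62831 - 8P = 6P - 21169, so 84000 = 14P and P* = 6000, Q* = 14831.
Since 4633 < 6000, the ceiling is binding.
At P = 4633: Qd = 62831 - 8·4633 = 25767 and Qs = 6·4633 - 21169 = 6629.
Quantity traded falls to 6629. At Q = 6629 the demand price is (62831 - 6629)/8 = 7025.25 and the supply price is (21169 + 6629)/6 = 4633.
Deadweight loss = ½ · (7025.25 - 4633) · (14831 - 6629) = ½ · 2392.25 · 8202 = 9810617.25.

9810617.25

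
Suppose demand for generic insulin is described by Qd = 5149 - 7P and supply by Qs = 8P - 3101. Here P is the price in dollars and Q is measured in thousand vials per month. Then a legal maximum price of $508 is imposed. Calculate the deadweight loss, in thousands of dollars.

15120

Without the control the market clears where 5149 - 7P = 8P - 3101, i.e. P* = 550 and Q* = 1299.
The ceiling of 508 is below the equilibrium price 550, so it binds.
At P = 508: Qd = 5149 - 7·508 = 1593 and Qs = 8·508 - 3101 = 963.
Quantity traded falls to 963. At Q = 963 the demand price is (5149 - 963)/7 = 598 and the supply price is (3101 + 963)/8 = 508.
Deadweight loss = ½ · (598 - 508) · (1299 - 963) = ½ · 90 · 336 = 15120.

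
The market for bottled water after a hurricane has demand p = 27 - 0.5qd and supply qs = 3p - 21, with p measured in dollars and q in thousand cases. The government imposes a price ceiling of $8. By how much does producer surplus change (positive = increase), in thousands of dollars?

Rearranging demand gives qd = 54 - 2p. Setting quantity demanded equal to quantity supplied, 54 - 2p = 3p - 21, gives p* = 15 and q* = 24.
Because the ceiling (8) lies below the market-clearing price, it is binding.
At p = 8: qd = 54 - 2·8 = 38 and qs = 3·8 - 21 = 3.
Producer surplus without the control is ½ · (15 - 7) · 24 = 96.
With the ceiling, producers sell 3 units at 8, so PS = ½ · (8 - 7) · 3 = 1.5.
Change in producer surplus = 1.5 - 96 = -94.5.

-94.5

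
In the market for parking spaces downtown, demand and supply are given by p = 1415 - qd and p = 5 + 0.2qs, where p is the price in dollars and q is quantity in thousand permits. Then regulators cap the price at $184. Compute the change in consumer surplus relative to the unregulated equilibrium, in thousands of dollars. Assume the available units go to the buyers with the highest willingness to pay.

Rearranging demand gives qd = 1415 - p; rearranging supply gives qs = 5p - 25. Without the control the market clears where 1415 - p = 5p - 25, i.e. p* = 240 and q* = 1175.
The ceiling of 184 is below the equilibrium price 240, so it binds.
At p = 184: qd = 1415 - 184 = 1231 and qs = 5·184 - 25 = 895.
Consumer surplus without the control is ½ · (1415 - 240) · 1175 = 690312.5.
With the ceiling, 895 units are sold at 184 (assume they go to the highest-value buyers). The demand price at q = 895 is 520, so CS = ½ · [(1415 - 184) + (520 - 184)] · 895 = 701232.5.
Change in consumer surplus = 701232.5 - 690312.5 = 10920.

10920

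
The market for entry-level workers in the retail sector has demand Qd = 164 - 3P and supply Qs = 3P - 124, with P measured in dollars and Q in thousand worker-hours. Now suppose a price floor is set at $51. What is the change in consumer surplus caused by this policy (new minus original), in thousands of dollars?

-46.5

In a free market, 164 - 3P = 3P - 124 gives the equilibrium P* = 48, Q* = 20.
The floor of 51 is above the equilibrium price 48, so it binds.
At P = 51: Qd = 164 - 3·51 = 11 and Qs = 3·51 - 124 = 29.
Consumer surplus without the control is ½ · (164/3 - 48) · 20 = 200/3.
With the floor, consumers buy 11 units at 51, so CS = ½ · (164/3 - 51) · 11 = 121/6.
Change in consumer surplus = 121/6 - 200/3 = -46.5.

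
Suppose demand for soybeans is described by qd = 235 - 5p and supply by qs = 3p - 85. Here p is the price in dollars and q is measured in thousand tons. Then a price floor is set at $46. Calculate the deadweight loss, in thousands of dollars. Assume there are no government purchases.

240

In a free market, 235 - 5p = 3p - 85 gives the equilibrium p* = 40, q* = 35.
Since 46 > 40, the floor is binding.
At p = 46: qd = 235 - 5·46 = 5 and qs = 3·46 - 85 = 53.
Quantity traded falls to 5. At q = 5 the demand price is (235 - 5)/5 = 46 and the supply price is (85 + 5)/3 = 30.
Deadweight loss = ½ · (46 - 30) · (35 - 5) = ½ · 16 · 30 = 240.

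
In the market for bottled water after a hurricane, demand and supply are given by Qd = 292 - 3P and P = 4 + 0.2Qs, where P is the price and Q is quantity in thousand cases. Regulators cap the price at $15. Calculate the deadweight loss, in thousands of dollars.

Rearranging supply gives Qs = 5P - 20. Equilibrium: 292 - 3P = 5P - 20, so 312 = 8P and P* = 39, Q* = 175.
The ceiling of 15 is below the equilibrium price 39, so it binds.
At P = 15: Qd = 292 - 3·15 = 247 and Qs = 5·15 - 20 = 55.
Quantity traded falls to 55. At Q = 55 the demand price is (292 - 55)/3 = 79 and the supply price is (20 + 55)/5 = 15.
Deadweight loss = ½ · (79 - 15) · (175 - 55) = ½ · 64 · 120 = 3840.

3840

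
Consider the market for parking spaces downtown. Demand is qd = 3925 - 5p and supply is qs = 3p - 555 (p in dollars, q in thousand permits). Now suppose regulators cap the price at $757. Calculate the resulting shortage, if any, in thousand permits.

0

Equilibrium: 3925 - 5p = 3p - 555, so 4480 = 8p and p* = 560, q* = 1125.
Since 757 is above p* = 560, the ceiling does not bind and the free-market outcome prevails.
Since the control does not bind, there is no shortage.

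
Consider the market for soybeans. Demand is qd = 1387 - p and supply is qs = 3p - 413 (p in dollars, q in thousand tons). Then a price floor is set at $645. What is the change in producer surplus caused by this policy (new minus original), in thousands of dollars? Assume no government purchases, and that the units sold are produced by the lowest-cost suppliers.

138352.5

Equilibrium: 1387 - p = 3p - 413, so 1800 = 4p and p* = 450, q* = 937.
Because the floor (645) lies above the market-clearing price, it is binding.
At p = 645: qd = 1387 - 645 = 742 and qs = 3·645 - 413 = 1522.
Producer surplus without the control is ½ · (450 - 413/3) · 937 = 877969/6.
With the floor, 742 units are sold at 645. The supply price at q = 742 is 385, so PS = ½ · [(645 - 413/3) + (645 - 385)] · 742 = 854042/3.
Change in producer surplus = 854042/3 - 877969/6 = 138352.5.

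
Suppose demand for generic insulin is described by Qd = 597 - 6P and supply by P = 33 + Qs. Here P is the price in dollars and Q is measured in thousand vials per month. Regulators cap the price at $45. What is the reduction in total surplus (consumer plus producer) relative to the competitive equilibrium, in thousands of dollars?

Rearranging supply gives Qs = P - 33. Without the control the market clears where 597 - 6P = P - 33, i.e. P* = 90 and Q* = 57.
Because the ceiling (45) lies below the market-clearing price, it is binding.
At P = 45: Qd = 597 - 6·45 = 327 and Qs = 45 - 33 = 12.
Quantity traded falls to 12. At Q = 12 the demand price is (597 - 12)/6 = 97.5 and the supply price is 33 + 12 = 45.
Deadweight loss = ½ · (97.5 - 45) · (57 - 12) = ½ · 52.5 · 45 = 1181.25.

1181.25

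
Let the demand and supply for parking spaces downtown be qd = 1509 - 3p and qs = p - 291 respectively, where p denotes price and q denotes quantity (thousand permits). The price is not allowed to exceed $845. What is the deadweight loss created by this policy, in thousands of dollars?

0

Equilibrium: 1509 - 3p = p - 291, so 1800 = 4p and p* = 450, q* = 159.
The ceiling of 845 is above the equilibrium price 450, so it is not binding; the market clears at p* = 450, q* = 159.
Since the control does not bind, no trades are prevented and deadweight loss is zero.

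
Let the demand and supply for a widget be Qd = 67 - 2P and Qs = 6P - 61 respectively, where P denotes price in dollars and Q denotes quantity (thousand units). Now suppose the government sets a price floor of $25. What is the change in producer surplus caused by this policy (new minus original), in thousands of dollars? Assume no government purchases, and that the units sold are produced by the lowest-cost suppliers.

Equilibrium: 67 - 2P = 6P - 61, so 128 = 8P and P* = 16, Q* = 35.
Since 25 > 16, the floor is binding.
At P = 25: Qd = 67 - 2·25 = 17 and Qs = 6·25 - 61 = 89.
Producer surplus without the control is ½ · (16 - 61/6) · 35 = 1225/12.
With the floor, 17 units are sold at 25. The supply price at Q = 17 is 13, so PS = ½ · [(25 - 61/6) + (25 - 13)] · 17 = 2737/12.
Change in producer surplus = 2737/12 - 1225/12 = 126.

126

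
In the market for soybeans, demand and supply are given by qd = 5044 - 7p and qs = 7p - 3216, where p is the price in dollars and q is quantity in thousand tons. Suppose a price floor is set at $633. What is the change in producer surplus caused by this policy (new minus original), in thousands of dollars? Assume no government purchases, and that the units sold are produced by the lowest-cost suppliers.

19887.5

Setting quantity demanded equal to quantity supplied, 5044 - 7p = 7p - 3216, gives p* = 590 and q* = 914.
Since 633 > 590, the floor is binding.
At p = 633: qd = 5044 - 7·633 = 613 and qs = 7·633 - 3216 = 1215.
Producer surplus without the control is ½ · (590 - 3216/7) · 914 = 417698/7.
With the floor, 613 units are sold at 633. The supply price at q = 613 is 547, so PS = ½ · [(633 - 3216/7) + (633 - 547)] · 613 = 1113821/14.
Change in producer surplus = 1113821/14 - 417698/7 = 19887.5.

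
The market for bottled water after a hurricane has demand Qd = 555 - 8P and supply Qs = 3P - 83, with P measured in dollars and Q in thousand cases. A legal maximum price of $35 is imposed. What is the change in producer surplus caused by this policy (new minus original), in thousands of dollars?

In a free market, 555 - 8P = 3P - 83 gives the equilibrium P* = 58, Q* = 91.
Since 35 < 58, the ceiling is binding.
At P = 35: Qd = 555 - 8·35 = 275 and Qs = 3·35 - 83 = 22.
Producer surplus without the control is ½ · (58 - 83/3) · 91 = 8281/6.
With the ceiling, producers sell 22 units at 35, so PS = ½ · (35 - 83/3) · 22 = 242/3.
Change in producer surplus = 242/3 - 8281/6 = -1299.5.

-1299.5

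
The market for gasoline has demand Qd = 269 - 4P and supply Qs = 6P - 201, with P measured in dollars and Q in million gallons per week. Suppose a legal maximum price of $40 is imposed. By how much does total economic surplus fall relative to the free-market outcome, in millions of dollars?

Setting quantity demanded equal to quantity supplied, 269 - 4P = 6P - 201, gives P* = 47 and Q* = 81.
The ceiling of 40 is below the equilibrium price 47, so it binds.
At P = 40: Qd = 269 - 4·40 = 109 and Qs = 6·40 - 201 = 39.
Quantity traded falls to 39. At Q = 39 the demand price is (269 - 39)/4 = 57.5 and the supply price is (201 + 39)/6 = 40.
Deadweight loss = ½ · (57.5 - 40) · (81 - 39) = ½ · 17.5 · 42 = 367.5.

367.5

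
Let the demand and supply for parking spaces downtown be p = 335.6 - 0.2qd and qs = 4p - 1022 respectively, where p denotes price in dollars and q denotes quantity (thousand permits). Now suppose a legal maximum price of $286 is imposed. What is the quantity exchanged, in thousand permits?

122

Rearranging demand gives qd = 1678 - 5p. Without the control the market clears where 1678 - 5p = 4p - 1022, i.e. p* = 300 and q* = 178.
The ceiling of 286 is below the equilibrium price 300, so it binds.
At p = 286: qd = 1678 - 5·286 = 248 and qs = 4·286 - 1022 = 122.
The quantity actually transacted is the short side, supply: 122.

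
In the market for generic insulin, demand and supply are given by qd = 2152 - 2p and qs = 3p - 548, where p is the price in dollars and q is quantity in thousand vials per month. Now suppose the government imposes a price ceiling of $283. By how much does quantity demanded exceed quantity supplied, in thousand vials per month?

Without the control the market clears where 2152 - 2p = 3p - 548, i.e. p* = 540 and q* = 1072.
Because the ceiling (283) lies below the market-clearing price, it is binding.
At p = 283: qd = 2152 - 2·283 = 1586 and qs = 3·283 - 548 = 301.
Shortage = qd - qs = 1586 - 301 = 1285.

1285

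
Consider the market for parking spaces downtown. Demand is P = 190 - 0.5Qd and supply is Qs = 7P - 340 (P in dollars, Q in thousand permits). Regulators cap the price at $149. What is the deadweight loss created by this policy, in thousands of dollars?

0

Rearranging demand gives Qd = 380 - 2P. Equilibrium: 380 - 2P = 7P - 340, so 720 = 9P and P* = 80, Q* = 220.
Since 149 is above P* = 80, the ceiling does not bind and the free-market outcome prevails.
Since the control does not bind, no trades are prevented and deadweight loss is zero.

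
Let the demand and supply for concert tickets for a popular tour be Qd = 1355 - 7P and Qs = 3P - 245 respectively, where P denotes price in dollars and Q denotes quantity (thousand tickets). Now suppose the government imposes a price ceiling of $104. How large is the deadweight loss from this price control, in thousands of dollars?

Setting quantity demanded equal to quantity supplied, 1355 - 7P = 3P - 245, gives P* = 160 and Q* = 235.
Because the ceiling (104) lies below the market-clearing price, it is binding.
At P = 104: Qd = 1355 - 7·104 = 627 and Qs = 3·104 - 245 = 67.
Quantity traded falls to 67. At Q = 67 the demand price is (1355 - 67)/7 = 184 and the supply price is (245 + 67)/3 = 104.
Deadweight loss = ½ · (184 - 104) · (235 - 67) = ½ · 80 · 168 = 6720.

6720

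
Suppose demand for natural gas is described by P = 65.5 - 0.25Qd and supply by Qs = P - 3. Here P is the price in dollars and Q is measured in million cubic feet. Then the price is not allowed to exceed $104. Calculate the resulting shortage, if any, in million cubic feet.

0

Rearranging demand gives Qd = 262 - 4P. Without the control the market clears where 262 - 4P = P - 3, i.e. P* = 53 and Q* = 50.
Since 104 is above P* = 53, the ceiling does not bind and the free-market outcome prevails.
Since the control does not bind, there is no shortage.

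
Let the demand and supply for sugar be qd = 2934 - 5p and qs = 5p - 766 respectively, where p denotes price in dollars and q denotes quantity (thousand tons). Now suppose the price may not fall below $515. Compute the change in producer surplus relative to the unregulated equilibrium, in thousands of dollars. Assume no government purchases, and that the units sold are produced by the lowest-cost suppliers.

-507.5

Setting quantity demanded equal to quantity supplied, 2934 - 5p = 5p - 766, gives p* = 370 and q* = 1084.
Since 515 > 370, the floor is binding.
At p = 515: qd = 2934 - 5·515 = 359 and qs = 5·515 - 766 = 1809.
Producer surplus without the control is ½ · (370 - 153.2) · 1084 = 117505.6.
With the floor, 359 units are sold at 515. The supply price at q = 359 is 225, so PS = ½ · [(515 - 153.2) + (515 - 225)] · 359 = 116998.1.
Change in producer surplus = 116998.1 - 117505.6 = -507.5.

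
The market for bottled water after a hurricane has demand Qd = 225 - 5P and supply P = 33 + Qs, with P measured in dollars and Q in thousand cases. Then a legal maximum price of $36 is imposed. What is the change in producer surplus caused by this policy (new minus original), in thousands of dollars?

Rearranging supply gives Qs = P - 33. Without the control the market clears where 225 - 5P = P - 33, i.e. P* = 43 and Q* = 10.
Because the ceiling (36) lies below the market-clearing price, it is binding.
At P = 36: Qd = 225 - 5·36 = 45 and Qs = 36 - 33 = 3.
Producer surplus without the control is ½ · (43 - 33) · 10 = 50.
With the ceiling, producers sell 3 units at 36, so PS = ½ · (36 - 33) · 3 = 4.5.
Change in producer surplus = 4.5 - 50 = -45.5.

-45.5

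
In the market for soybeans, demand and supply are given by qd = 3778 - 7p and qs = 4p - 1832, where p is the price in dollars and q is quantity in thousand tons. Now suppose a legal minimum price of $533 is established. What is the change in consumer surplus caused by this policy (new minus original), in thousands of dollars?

In a free market, 3778 - 7p = 4p - 1832 gives the equilibrium p* = 510, q* = 208.
Since 533 > 510, the floor is binding.
At p = 533: qd = 3778 - 7·533 = 47 and qs = 4·533 - 1832 = 300.
Consumer surplus without the control is ½ · (3778/7 - 510) · 208 = 21632/7.
With the floor, consumers buy 47 units at 533, so CS = ½ · (3778/7 - 533) · 47 = 2209/14.
Change in consumer surplus = 2209/14 - 21632/7 = -2932.5.

-2932.5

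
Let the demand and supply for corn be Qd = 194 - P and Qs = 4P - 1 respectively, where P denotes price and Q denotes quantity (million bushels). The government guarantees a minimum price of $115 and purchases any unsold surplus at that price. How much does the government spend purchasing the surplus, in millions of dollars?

Equilibrium: 194 - P = 4P - 1, so 195 = 5P and P* = 39, Q* = 155.
Since 115 > 39, the floor is binding.
At P = 115: Qd = 194 - 115 = 79 and Qs = 4·115 - 1 = 459.
Surplus = Qs - Qd = 380.
Government expenditure = surplus × support price = 380 × 115 = 43700.

43700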